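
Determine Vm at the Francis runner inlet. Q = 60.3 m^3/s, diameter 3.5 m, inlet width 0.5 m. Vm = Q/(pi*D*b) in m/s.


Vm = 60.3 / (pi * 3.5 * 0.5) = 10.9680 m/s


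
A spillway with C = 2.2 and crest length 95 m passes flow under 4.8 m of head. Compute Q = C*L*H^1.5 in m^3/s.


Q = 2.2 * 95 * 4.8^1.5 = 2197.9011 m^3/s


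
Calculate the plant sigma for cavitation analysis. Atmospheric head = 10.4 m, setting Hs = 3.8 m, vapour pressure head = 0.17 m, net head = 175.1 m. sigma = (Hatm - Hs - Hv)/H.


sigma = (10.4 - 3.8 - 0.17) / 175.1 = 0.0367


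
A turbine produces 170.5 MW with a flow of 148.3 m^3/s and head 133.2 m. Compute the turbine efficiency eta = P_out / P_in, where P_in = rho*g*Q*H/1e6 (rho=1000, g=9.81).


P_in = 1000 * 9.81 * 148.3 * 133.2 / 1e6 = 193.7824 MW
eta = 170.5 / 193.7824 = 0.8799


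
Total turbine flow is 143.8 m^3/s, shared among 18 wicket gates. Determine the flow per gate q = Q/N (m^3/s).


q = 143.8 / 18 = 7.9889 m^3/s


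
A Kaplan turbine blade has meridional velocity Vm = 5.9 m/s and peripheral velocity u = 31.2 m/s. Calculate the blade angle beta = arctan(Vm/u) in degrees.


beta = arctan(5.9 / 31.2) = 10.7083 degrees


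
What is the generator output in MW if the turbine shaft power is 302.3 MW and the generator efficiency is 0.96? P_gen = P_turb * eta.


P_gen = 302.3 * 0.96 = 290.2080 MW


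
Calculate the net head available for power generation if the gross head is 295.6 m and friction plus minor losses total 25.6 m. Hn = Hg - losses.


Hn = 295.6 - 25.6 = 270.0000 m


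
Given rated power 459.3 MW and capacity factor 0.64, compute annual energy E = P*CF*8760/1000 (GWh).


E = 459.3 * 0.64 * 8760 / 1000 = 2575.0195 GWh


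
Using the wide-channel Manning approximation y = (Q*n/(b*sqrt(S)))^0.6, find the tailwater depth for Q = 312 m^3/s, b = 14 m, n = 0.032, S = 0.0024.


y = (312 * 0.032 / (14 * 0.0024^0.5))^0.6 = 4.9870 m


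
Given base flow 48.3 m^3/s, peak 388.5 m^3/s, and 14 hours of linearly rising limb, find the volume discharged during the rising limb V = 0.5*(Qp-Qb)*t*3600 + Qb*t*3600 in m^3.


V = 0.5*(388.5 - 48.3)*14*3600 + 48.3*14*3600 = 1.1007e+07 m^3


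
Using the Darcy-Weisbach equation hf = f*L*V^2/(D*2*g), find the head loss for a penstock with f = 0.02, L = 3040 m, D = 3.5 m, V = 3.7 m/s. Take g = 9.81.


hf = 0.02 * 3040 * 3.7^2 / (3.5 * 2 * 9.81) = 12.1210 m


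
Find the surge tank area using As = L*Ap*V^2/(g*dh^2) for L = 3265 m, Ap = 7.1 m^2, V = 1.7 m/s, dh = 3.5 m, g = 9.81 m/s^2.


As = 3265 * 7.1 * 1.7^2 / (9.81 * 3.5^2) = 557.4864 m^2


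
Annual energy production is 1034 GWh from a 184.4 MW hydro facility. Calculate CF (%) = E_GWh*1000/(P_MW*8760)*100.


CF = 1034 * 1000 / (184.4 * 8760) * 100 = 64.0111 %


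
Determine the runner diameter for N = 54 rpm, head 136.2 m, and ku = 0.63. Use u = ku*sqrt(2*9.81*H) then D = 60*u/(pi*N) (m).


u = 0.63 * sqrt(2*9.81*136.2) = 32.5671 m/s
D = 60 * 32.5671 / (pi * 54) = 11.5182 m


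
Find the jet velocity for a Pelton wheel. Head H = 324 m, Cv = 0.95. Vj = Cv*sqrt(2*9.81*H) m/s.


Vj = 0.95 * sqrt(2*9.81*324) = 75.7435 m/s


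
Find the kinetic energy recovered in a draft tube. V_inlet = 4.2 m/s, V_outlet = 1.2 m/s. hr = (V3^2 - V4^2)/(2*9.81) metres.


hr = (4.2^2 - 1.2^2) / (2*9.81) = 0.8257 m


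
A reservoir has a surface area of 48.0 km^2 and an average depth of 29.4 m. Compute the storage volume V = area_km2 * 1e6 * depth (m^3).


V = 48.0 * 1e6 * 29.4 = 1.4112e+09 m^3


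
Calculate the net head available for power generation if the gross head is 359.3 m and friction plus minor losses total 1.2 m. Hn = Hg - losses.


Hn = 359.3 - 1.2 = 358.1000 m


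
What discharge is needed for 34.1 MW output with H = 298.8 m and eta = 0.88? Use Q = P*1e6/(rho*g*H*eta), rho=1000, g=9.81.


Q = 34.1 * 1e6 / (1000 * 9.81 * 298.8 * 0.88) = 13.2197 m^3/s


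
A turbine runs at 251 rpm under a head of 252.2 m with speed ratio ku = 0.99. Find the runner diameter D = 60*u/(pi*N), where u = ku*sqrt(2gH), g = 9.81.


u = 0.99 * sqrt(2*9.81*252.2) = 69.6398 m/s
D = 60 * 69.6398 / (pi * 251) = 5.2989 m


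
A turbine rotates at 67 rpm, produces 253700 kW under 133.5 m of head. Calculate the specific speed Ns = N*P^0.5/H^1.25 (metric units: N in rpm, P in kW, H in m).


Ns = 67 * 253700^0.5 / 133.5^1.25 = 74.3675


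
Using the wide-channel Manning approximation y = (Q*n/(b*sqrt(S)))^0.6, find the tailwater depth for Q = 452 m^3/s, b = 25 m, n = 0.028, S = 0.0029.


y = (452 * 0.028 / (25 * 0.0029^0.5))^0.6 = 3.8361 m


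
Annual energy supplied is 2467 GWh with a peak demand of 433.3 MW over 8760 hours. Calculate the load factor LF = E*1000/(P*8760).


LF = 2467 * 1000 / (433.3 * 8760) = 0.6499


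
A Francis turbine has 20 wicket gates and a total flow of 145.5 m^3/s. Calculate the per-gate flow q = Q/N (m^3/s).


q = 145.5 / 20 = 7.2750 m^3/s


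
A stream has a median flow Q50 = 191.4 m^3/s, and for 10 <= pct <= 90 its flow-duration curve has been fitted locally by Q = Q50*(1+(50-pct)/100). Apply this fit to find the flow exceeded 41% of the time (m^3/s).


Q = 191.4 * (1 + (50 - 41)/100) = 208.6260 m^3/s


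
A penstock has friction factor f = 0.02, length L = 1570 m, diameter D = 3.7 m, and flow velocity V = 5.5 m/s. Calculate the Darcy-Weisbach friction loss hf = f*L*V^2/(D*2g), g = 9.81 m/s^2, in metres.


hf = 0.02 * 1570 * 5.5^2 / (3.7 * 2 * 9.81) = 13.0844 m


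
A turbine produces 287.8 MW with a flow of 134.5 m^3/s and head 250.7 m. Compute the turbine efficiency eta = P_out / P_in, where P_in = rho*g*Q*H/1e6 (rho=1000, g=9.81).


P_in = 1000 * 9.81 * 134.5 * 250.7 / 1e6 = 330.7849 MW
eta = 287.8 / 330.7849 = 0.8701


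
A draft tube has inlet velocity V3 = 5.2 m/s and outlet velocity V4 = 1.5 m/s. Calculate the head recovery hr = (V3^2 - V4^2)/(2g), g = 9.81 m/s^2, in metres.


hr = (5.2^2 - 1.5^2) / (2*9.81) = 1.2635 m


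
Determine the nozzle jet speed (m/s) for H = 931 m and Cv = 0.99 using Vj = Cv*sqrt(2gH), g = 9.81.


Vj = 0.99 * sqrt(2*9.81*931) = 133.8011 m/s


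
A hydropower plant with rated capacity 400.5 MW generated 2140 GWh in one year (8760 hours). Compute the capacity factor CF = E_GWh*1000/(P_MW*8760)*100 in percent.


CF = 2140 * 1000 / (400.5 * 8760) * 100 = 60.9968 %


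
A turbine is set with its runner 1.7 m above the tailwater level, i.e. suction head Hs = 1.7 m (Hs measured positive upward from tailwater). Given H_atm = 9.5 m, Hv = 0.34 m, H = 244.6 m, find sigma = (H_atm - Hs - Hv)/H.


sigma = (9.5 - 1.7 - 0.34) / 244.6 = 0.0305


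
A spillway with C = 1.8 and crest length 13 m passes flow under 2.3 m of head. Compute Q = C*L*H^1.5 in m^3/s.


Q = 1.8 * 13 * 2.3^1.5 = 81.6221 m^3/s


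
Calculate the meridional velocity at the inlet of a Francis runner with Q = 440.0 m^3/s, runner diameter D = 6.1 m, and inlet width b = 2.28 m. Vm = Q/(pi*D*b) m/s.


Vm = 440.0 / (pi * 6.1 * 2.28) = 10.0702 m/s


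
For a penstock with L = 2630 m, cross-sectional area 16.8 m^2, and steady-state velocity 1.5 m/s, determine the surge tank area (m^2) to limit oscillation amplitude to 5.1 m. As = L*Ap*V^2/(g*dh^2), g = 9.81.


As = 2630 * 16.8 * 1.5^2 / (9.81 * 5.1^2) = 389.6173 m^2


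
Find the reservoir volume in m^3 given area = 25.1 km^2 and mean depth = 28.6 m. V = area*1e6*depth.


V = 25.1 * 1e6 * 28.6 = 7.1786e+08 m^3


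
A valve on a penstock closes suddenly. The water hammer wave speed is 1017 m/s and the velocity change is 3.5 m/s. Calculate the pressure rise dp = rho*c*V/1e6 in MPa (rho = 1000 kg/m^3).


dp = 1000 * 1017 * 3.5 / 1e6 = 3.5595 MPa


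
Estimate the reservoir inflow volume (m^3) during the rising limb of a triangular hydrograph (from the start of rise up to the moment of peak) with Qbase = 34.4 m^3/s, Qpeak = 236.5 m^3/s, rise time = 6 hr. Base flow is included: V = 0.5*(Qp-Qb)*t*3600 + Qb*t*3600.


V = 0.5*(236.5 - 34.4)*6*3600 + 34.4*6*3600 = 2.9257e+06 m^3


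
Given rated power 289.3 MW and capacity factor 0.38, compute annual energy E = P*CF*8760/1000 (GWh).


E = 289.3 * 0.38 * 8760 / 1000 = 963.0218 GWh


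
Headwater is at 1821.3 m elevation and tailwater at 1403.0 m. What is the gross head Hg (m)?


Hg = 1821.3 - 1403.0 = 418.3000 m


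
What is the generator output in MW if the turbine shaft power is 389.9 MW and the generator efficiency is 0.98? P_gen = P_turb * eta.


P_gen = 389.9 * 0.98 = 382.1020 MW


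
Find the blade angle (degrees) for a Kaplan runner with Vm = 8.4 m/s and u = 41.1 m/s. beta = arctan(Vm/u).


beta = arctan(8.4 / 41.1) = 11.5510 degrees


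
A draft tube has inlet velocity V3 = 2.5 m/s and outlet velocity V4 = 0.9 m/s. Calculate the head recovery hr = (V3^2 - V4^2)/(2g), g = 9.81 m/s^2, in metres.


hr = (2.5^2 - 0.9^2) / (2*9.81) = 0.2773 m


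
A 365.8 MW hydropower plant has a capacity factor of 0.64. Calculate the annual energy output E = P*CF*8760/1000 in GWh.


E = 365.8 * 0.64 * 8760 / 1000 = 2050.8211 GWh


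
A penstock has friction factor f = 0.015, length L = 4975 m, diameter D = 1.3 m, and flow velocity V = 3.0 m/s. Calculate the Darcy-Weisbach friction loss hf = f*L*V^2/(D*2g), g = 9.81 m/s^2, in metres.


hf = 0.015 * 4975 * 3.0^2 / (1.3 * 2 * 9.81) = 26.3320 m


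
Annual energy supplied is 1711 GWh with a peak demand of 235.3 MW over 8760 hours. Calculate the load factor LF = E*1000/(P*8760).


LF = 1711 * 1000 / (235.3 * 8760) = 0.8301


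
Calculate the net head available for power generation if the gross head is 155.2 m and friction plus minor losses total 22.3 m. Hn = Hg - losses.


Hn = 155.2 - 22.3 = 132.9000 m


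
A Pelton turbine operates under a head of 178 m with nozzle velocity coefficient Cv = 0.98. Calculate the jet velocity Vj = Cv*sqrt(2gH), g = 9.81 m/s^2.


Vj = 0.98 * sqrt(2*9.81*178) = 57.9143 m/s


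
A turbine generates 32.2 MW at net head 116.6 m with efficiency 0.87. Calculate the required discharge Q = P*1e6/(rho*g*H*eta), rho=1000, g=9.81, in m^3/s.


Q = 32.2 * 1e6 / (1000 * 9.81 * 116.6 * 0.87) = 32.3571 m^3/s


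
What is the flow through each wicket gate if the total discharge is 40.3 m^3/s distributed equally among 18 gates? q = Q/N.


q = 40.3 / 18 = 2.2389 m^3/s


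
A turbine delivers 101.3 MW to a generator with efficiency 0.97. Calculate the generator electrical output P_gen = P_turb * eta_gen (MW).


P_gen = 101.3 * 0.97 = 98.2610 MW


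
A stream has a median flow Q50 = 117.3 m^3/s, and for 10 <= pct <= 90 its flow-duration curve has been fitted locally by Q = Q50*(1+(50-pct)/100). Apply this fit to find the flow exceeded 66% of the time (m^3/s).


Q = 117.3 * (1 + (50 - 66)/100) = 98.5320 m^3/s


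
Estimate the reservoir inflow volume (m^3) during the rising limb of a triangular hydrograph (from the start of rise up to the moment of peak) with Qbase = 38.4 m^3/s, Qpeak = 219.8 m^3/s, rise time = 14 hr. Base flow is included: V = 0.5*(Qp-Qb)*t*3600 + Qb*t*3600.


V = 0.5*(219.8 - 38.4)*14*3600 + 38.4*14*3600 = 6.5066e+06 m^3


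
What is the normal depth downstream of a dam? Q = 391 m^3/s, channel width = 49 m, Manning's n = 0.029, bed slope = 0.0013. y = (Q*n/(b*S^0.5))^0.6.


y = (391 * 0.029 / (49 * 0.0013^0.5))^0.6 = 3.0510 m


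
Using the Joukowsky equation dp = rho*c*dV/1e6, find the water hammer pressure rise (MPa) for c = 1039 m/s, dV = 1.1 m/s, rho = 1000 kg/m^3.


dp = 1000 * 1039 * 1.1 / 1e6 = 1.1429 MPa


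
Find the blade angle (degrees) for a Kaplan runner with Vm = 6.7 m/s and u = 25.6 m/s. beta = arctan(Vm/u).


beta = arctan(6.7 / 25.6) = 14.6664 degrees


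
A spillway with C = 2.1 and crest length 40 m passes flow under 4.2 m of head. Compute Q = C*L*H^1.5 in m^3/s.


Q = 2.1 * 40 * 4.2^1.5 = 723.0248 m^3/s


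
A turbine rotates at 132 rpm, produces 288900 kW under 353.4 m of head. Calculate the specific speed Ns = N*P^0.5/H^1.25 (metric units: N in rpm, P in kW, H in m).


Ns = 132 * 288900^0.5 / 353.4^1.25 = 46.3036


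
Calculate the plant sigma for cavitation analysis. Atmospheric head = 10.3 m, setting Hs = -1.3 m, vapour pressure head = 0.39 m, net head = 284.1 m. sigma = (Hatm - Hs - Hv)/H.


sigma = (10.3 - (-1.3) - 0.39) / 284.1 = 0.0395


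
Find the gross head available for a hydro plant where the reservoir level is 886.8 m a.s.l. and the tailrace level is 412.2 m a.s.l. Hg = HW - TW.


Hg = 886.8 - 412.2 = 474.6000 m


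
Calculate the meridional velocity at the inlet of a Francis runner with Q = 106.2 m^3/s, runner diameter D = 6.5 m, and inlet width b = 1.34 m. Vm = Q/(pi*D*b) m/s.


Vm = 106.2 / (pi * 6.5 * 1.34) = 3.8811 m/s


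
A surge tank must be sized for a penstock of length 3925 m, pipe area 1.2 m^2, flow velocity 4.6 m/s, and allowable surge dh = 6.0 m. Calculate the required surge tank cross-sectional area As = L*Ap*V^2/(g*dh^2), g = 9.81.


As = 3925 * 1.2 * 4.6^2 / (9.81 * 6.0^2) = 282.2052 m^2


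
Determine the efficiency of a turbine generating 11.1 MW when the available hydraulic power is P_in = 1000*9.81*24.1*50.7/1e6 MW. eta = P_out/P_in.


P_in = 1000 * 9.81 * 24.1 * 50.7 / 1e6 = 11.9865 MW
eta = 11.1 / 11.9865 = 0.9260


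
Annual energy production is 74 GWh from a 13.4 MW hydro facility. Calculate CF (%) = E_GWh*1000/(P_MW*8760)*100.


CF = 74 * 1000 / (13.4 * 8760) * 100 = 63.0410 %


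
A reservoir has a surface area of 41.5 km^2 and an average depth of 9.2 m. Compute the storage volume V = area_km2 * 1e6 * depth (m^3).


V = 41.5 * 1e6 * 9.2 = 3.8180e+08 m^3


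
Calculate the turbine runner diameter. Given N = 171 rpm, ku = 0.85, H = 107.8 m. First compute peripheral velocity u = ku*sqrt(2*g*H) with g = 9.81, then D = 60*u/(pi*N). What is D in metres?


u = 0.85 * sqrt(2*9.81*107.8) = 39.0911 m/s
D = 60 * 39.0911 / (pi * 171) = 4.3660 m


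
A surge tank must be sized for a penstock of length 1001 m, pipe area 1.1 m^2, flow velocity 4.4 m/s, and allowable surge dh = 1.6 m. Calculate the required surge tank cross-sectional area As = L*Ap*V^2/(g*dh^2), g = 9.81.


As = 1001 * 1.1 * 4.4^2 / (9.81 * 1.6^2) = 848.8347 m^2


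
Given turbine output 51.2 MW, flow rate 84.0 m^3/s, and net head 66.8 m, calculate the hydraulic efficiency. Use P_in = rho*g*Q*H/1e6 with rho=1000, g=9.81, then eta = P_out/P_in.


P_in = 1000 * 9.81 * 84.0 * 66.8 / 1e6 = 55.0459 MW
eta = 51.2 / 55.0459 = 0.9301


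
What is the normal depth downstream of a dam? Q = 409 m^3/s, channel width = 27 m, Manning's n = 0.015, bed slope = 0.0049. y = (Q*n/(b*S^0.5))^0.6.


y = (409 * 0.015 / (27 * 0.0049^0.5))^0.6 = 2.0268 m


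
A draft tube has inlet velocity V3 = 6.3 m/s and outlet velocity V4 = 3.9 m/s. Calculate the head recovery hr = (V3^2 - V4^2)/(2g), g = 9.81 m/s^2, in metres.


hr = (6.3^2 - 3.9^2) / (2*9.81) = 1.2477 m


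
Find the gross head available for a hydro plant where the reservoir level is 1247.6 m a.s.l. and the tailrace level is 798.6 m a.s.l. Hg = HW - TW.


Hg = 1247.6 - 798.6 = 449.0000 m


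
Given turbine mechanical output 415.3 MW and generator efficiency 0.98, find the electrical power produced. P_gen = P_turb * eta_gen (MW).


P_gen = 415.3 * 0.98 = 406.9940 MW


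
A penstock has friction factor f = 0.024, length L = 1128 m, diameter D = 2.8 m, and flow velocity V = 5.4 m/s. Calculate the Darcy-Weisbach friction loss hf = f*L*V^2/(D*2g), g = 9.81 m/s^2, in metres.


hf = 0.024 * 1128 * 5.4^2 / (2.8 * 2 * 9.81) = 14.3698 m


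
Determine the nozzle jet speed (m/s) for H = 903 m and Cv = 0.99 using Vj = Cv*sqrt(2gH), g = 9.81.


Vj = 0.99 * sqrt(2*9.81*903) = 131.7736 m/s


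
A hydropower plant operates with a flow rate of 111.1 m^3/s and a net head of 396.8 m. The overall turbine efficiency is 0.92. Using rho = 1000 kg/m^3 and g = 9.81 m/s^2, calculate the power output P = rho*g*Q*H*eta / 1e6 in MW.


P = 1000 * 9.81 * 111.1 * 396.8 * 0.92 / 1e6 = 397.8712 MW


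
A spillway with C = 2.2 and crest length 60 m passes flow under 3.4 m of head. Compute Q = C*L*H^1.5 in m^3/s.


Q = 2.2 * 60 * 3.4^1.5 = 827.5463 m^3/s


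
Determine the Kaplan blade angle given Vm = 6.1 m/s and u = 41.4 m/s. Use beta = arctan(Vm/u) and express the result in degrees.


beta = arctan(6.1 / 41.4) = 8.3818 degrees


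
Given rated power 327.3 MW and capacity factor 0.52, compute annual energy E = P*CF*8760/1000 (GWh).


E = 327.3 * 0.52 * 8760 / 1000 = 1490.9170 GWh


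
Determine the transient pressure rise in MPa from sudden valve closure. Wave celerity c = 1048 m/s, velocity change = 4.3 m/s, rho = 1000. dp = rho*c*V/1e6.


dp = 1000 * 1048 * 4.3 / 1e6 = 4.5064 MPa


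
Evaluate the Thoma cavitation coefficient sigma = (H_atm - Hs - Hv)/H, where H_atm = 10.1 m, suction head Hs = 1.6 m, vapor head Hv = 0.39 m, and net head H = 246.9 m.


sigma = (10.1 - 1.6 - 0.39) / 246.9 = 0.0328


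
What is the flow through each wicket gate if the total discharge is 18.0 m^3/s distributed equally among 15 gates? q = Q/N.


q = 18.0 / 15 = 1.2000 m^3/s


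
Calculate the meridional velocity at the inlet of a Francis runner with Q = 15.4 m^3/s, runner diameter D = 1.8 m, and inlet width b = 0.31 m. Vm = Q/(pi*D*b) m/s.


Vm = 15.4 / (pi * 1.8 * 0.31) = 8.7849 m/s


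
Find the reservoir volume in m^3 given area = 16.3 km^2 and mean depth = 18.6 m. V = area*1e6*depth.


V = 16.3 * 1e6 * 18.6 = 3.0318e+08 m^3


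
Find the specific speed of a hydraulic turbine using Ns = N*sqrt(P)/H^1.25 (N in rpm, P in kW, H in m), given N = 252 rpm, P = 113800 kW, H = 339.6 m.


Ns = 252 * 113800^0.5 / 339.6^1.25 = 58.3126


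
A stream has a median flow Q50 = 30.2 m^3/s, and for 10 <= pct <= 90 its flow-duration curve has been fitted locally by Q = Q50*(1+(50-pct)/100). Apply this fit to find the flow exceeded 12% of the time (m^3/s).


Q = 30.2 * (1 + (50 - 12)/100) = 41.6760 m^3/s


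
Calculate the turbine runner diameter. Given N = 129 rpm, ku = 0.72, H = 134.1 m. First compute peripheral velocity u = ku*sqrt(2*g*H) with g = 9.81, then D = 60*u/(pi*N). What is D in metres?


u = 0.72 * sqrt(2*9.81*134.1) = 36.9315 m/s
D = 60 * 36.9315 / (pi * 129) = 5.4677 m


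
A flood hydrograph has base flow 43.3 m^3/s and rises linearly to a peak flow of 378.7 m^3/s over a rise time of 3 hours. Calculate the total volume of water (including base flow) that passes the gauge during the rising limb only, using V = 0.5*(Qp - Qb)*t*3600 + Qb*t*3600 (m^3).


V = 0.5*(378.7 - 43.3)*3*3600 + 43.3*3*3600 = 2.2788e+06 m^3


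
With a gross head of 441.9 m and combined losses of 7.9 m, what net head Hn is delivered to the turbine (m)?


Hn = 441.9 - 7.9 = 434.0000 m


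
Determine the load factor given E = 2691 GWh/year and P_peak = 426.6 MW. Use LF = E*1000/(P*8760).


LF = 2691 * 1000 / (426.6 * 8760) = 0.7201


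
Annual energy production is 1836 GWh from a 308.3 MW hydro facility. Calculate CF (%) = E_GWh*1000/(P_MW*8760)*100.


CF = 1836 * 1000 / (308.3 * 8760) * 100 = 67.9822 %


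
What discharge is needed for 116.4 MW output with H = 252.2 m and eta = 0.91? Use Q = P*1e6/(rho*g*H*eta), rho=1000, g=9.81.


Q = 116.4 * 1e6 / (1000 * 9.81 * 252.2 * 0.91) = 51.7008 m^3/s


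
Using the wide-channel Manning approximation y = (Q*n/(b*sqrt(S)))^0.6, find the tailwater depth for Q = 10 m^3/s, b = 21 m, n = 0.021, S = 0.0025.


y = (10 * 0.021 / (21 * 0.0025^0.5))^0.6 = 0.3807 m


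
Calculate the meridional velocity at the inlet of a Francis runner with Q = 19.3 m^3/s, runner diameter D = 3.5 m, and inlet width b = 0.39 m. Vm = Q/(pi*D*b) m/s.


Vm = 19.3 / (pi * 3.5 * 0.39) = 4.5006 m/s


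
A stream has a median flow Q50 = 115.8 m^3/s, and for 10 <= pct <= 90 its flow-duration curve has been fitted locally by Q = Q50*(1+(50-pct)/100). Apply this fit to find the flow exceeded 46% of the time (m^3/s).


Q = 115.8 * (1 + (50 - 46)/100) = 120.4320 m^3/s


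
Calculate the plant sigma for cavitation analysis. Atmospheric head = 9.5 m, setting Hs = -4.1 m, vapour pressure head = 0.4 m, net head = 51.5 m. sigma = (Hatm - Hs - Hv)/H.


sigma = (9.5 - (-4.1) - 0.4) / 51.5 = 0.2563


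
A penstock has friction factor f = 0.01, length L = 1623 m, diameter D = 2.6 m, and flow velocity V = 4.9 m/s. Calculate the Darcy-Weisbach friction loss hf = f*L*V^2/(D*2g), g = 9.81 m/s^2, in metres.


hf = 0.01 * 1623 * 4.9^2 / (2.6 * 2 * 9.81) = 7.6390 m


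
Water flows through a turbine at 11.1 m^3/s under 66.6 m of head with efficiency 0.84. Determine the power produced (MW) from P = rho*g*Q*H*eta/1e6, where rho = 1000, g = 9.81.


P = 1000 * 9.81 * 11.1 * 66.6 * 0.84 / 1e6 = 6.0918 MW


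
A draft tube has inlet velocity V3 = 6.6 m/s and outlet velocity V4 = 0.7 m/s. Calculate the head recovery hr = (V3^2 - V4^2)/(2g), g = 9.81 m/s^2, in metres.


hr = (6.6^2 - 0.7^2) / (2*9.81) = 2.1952 m


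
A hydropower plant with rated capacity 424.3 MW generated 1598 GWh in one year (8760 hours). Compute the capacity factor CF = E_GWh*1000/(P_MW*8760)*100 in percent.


CF = 1598 * 1000 / (424.3 * 8760) * 100 = 42.9932 %


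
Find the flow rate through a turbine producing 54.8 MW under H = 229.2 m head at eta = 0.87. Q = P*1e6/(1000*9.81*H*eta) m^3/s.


Q = 54.8 * 1e6 / (1000 * 9.81 * 229.2 * 0.87) = 28.0142 m^3/s


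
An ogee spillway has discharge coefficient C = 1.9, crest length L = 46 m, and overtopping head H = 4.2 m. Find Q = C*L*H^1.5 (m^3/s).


Q = 1.9 * 46 * 4.2^1.5 = 752.2901 m^3/s


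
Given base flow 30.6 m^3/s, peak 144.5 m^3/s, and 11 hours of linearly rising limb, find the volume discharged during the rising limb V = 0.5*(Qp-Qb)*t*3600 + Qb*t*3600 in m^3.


V = 0.5*(144.5 - 30.6)*11*3600 + 30.6*11*3600 = 3.4670e+06 m^3


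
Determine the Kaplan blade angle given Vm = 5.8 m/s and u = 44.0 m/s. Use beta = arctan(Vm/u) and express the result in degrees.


beta = arctan(5.8 / 44.0) = 7.5093 degrees


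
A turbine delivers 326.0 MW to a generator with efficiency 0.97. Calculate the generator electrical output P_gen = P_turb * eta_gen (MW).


P_gen = 326.0 * 0.97 = 316.2200 MW


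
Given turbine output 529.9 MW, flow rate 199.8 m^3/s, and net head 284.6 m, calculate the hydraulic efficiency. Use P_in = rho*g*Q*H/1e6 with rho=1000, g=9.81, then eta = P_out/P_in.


P_in = 1000 * 9.81 * 199.8 * 284.6 / 1e6 = 557.8268 MW
eta = 529.9 / 557.8268 = 0.9499


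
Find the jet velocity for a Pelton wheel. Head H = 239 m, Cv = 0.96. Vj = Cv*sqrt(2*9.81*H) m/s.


Vj = 0.96 * sqrt(2*9.81*239) = 65.7385 m/s


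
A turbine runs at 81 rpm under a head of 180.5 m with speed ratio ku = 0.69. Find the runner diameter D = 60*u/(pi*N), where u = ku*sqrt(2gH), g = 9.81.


u = 0.69 * sqrt(2*9.81*180.5) = 41.0617 m/s
D = 60 * 41.0617 / (pi * 81) = 9.6817 m


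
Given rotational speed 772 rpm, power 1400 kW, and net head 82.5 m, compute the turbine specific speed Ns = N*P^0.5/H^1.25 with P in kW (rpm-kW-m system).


Ns = 772 * 1400^0.5 / 82.5^1.25 = 116.1753


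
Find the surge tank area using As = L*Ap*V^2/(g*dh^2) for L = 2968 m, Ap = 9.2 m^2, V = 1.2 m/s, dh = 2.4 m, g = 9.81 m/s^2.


As = 2968 * 9.2 * 1.2^2 / (9.81 * 2.4^2) = 695.8614 m^2


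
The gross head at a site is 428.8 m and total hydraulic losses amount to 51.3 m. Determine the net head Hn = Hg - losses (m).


Hn = 428.8 - 51.3 = 377.5000 m


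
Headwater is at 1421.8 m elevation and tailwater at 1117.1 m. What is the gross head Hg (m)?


Hg = 1421.8 - 1117.1 = 304.7000 m


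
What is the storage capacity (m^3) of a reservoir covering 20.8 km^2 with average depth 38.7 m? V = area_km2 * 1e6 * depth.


V = 20.8 * 1e6 * 38.7 = 8.0496e+08 m^3


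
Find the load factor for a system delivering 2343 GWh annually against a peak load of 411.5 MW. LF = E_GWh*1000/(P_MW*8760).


LF = 2343 * 1000 / (411.5 * 8760) = 0.6500


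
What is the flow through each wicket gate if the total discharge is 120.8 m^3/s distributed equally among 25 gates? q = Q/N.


q = 120.8 / 25 = 4.8320 m^3/s


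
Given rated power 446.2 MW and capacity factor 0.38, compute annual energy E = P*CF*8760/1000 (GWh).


E = 446.2 * 0.38 * 8760 / 1000 = 1485.3106 GWh


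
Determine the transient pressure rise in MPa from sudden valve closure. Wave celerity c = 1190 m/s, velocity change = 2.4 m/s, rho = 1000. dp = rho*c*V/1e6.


dp = 1000 * 1190 * 2.4 / 1e6 = 2.8560 MPa


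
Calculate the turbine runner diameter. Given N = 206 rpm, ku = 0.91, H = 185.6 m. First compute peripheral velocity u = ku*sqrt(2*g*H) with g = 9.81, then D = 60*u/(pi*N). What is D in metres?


u = 0.91 * sqrt(2*9.81*185.6) = 54.9136 m/s
D = 60 * 54.9136 / (pi * 206) = 5.0911 m


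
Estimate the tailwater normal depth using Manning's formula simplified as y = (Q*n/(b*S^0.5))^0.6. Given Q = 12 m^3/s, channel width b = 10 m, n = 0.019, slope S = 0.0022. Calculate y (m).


y = (12 * 0.019 / (10 * 0.0022^0.5))^0.6 = 0.6487 m


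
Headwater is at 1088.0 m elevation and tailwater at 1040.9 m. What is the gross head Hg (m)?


Hg = 1088.0 - 1040.9 = 47.1000 m


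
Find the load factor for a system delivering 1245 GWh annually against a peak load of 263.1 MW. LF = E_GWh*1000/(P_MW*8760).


LF = 1245 * 1000 / (263.1 * 8760) = 0.5402


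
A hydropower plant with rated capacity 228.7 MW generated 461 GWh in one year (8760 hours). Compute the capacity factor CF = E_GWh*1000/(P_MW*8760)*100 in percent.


CF = 461 * 1000 / (228.7 * 8760) * 100 = 23.0107 %


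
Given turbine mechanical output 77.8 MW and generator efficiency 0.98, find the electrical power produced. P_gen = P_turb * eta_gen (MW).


P_gen = 77.8 * 0.98 = 76.2440 MW


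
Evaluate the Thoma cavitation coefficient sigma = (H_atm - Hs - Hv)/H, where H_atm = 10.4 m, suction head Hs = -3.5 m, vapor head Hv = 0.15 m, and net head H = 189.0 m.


sigma = (10.4 - (-3.5) - 0.15) / 189.0 = 0.0728


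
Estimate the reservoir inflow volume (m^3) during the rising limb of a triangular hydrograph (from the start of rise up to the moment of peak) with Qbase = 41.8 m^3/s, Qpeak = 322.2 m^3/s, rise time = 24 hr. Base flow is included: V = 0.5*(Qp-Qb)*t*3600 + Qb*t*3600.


V = 0.5*(322.2 - 41.8)*24*3600 + 41.8*24*3600 = 1.5725e+07 m^3


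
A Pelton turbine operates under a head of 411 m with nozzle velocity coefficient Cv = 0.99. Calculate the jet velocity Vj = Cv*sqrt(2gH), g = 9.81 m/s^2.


Vj = 0.99 * sqrt(2*9.81*411) = 88.9008 m/s


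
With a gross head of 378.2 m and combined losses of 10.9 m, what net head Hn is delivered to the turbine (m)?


Hn = 378.2 - 10.9 = 367.3000 m


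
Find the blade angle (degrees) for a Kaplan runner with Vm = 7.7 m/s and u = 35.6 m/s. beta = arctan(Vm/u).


beta = arctan(7.7 / 35.6) = 12.2046 degrees


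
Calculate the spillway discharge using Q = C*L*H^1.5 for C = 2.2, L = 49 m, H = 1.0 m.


Q = 2.2 * 49 * 1.0^1.5 = 107.8000 m^3/s


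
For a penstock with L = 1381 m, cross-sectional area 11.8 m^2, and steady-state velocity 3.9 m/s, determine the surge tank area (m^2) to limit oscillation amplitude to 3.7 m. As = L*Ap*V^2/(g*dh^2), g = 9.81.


As = 1381 * 11.8 * 3.9^2 / (9.81 * 3.7^2) = 1845.5782 m^2


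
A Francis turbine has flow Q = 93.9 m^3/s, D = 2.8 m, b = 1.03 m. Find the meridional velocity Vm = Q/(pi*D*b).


Vm = 93.9 / (pi * 2.8 * 1.03) = 10.3638 m/s


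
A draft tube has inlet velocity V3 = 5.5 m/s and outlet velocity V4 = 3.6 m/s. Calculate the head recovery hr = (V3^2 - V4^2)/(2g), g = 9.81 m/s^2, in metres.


hr = (5.5^2 - 3.6^2) / (2*9.81) = 0.8812 m


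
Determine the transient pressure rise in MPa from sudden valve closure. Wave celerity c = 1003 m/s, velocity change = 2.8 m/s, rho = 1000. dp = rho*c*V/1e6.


dp = 1000 * 1003 * 2.8 / 1e6 = 2.8084 MPa


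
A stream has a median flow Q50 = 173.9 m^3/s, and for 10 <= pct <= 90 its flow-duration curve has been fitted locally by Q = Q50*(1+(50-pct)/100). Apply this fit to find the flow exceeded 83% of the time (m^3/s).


Q = 173.9 * (1 + (50 - 83)/100) = 116.5130 m^3/s


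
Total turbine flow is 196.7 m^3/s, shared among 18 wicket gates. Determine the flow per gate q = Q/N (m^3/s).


q = 196.7 / 18 = 10.9278 m^3/s


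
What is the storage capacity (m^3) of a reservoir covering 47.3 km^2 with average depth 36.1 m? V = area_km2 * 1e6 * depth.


V = 47.3 * 1e6 * 36.1 = 1.7075e+09 m^3


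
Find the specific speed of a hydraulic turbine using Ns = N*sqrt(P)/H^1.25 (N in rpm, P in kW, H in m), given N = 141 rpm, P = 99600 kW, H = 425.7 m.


Ns = 141 * 99600^0.5 / 425.7^1.25 = 23.0128


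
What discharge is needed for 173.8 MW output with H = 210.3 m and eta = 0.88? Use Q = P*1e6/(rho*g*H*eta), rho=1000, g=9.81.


Q = 173.8 * 1e6 / (1000 * 9.81 * 210.3 * 0.88) = 95.7324 m^3/s


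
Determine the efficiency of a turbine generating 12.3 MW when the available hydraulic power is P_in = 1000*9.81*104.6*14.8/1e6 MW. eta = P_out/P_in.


P_in = 1000 * 9.81 * 104.6 * 14.8 / 1e6 = 15.1867 MW
eta = 12.3 / 15.1867 = 0.8099


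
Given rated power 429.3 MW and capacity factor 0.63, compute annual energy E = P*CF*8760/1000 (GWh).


E = 429.3 * 0.63 * 8760 / 1000 = 2369.2208 GWh


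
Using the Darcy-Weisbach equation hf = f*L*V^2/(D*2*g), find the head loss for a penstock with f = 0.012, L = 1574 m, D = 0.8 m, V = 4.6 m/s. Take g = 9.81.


hf = 0.012 * 1574 * 4.6^2 / (0.8 * 2 * 9.81) = 25.4632 m


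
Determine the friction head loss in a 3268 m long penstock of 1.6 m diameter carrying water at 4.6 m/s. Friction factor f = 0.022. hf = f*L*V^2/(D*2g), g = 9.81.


hf = 0.022 * 3268 * 4.6^2 / (1.6 * 2 * 9.81) = 48.4620 m


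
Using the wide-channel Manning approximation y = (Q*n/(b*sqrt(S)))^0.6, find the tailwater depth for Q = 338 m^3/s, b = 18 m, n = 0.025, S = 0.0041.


y = (338 * 0.025 / (18 * 0.0041^0.5))^0.6 = 3.3046 m


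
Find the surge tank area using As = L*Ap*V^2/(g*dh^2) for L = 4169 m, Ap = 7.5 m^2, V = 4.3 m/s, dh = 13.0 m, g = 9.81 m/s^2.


As = 4169 * 7.5 * 4.3^2 / (9.81 * 13.0^2) = 348.7180 m^2


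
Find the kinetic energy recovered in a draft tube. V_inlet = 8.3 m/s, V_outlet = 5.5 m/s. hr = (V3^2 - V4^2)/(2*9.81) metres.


hr = (8.3^2 - 5.5^2) / (2*9.81) = 1.9694 m


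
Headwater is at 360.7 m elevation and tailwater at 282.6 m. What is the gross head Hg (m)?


Hg = 360.7 - 282.6 = 78.1000 m


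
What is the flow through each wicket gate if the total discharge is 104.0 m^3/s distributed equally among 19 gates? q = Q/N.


q = 104.0 / 19 = 5.4737 m^3/s


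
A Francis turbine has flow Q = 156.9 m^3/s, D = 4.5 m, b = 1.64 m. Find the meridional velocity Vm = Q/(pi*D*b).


Vm = 156.9 / (pi * 4.5 * 1.64) = 6.7673 m/s


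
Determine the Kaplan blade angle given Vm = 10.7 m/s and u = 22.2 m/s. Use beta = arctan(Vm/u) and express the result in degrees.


beta = arctan(10.7 / 22.2) = 25.7332 degrees


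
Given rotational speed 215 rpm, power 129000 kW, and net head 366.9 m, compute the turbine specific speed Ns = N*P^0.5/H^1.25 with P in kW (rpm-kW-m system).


Ns = 215 * 129000^0.5 / 366.9^1.25 = 48.0893


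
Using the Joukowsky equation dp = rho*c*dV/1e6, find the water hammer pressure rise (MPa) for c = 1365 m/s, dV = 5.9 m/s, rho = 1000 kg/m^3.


dp = 1000 * 1365 * 5.9 / 1e6 = 8.0535 MPa


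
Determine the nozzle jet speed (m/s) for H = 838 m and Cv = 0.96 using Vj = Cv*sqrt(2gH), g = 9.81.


Vj = 0.96 * sqrt(2*9.81*838) = 123.0957 m/s


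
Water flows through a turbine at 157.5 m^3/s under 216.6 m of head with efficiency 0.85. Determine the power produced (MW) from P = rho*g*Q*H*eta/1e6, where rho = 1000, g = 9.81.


P = 1000 * 9.81 * 157.5 * 216.6 * 0.85 / 1e6 = 284.4638 MW


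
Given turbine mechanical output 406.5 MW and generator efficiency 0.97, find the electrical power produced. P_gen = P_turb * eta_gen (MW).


P_gen = 406.5 * 0.97 = 394.3050 MW


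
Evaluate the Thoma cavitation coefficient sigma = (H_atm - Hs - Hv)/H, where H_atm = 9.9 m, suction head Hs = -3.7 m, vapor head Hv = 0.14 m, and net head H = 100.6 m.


sigma = (9.9 - (-3.7) - 0.14) / 100.6 = 0.1338


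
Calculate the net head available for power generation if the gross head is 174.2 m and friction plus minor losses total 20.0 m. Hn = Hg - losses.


Hn = 174.2 - 20.0 = 154.2000 m


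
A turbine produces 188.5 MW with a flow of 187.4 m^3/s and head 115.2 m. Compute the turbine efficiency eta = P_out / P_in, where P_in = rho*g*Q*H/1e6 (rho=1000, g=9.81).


P_in = 1000 * 9.81 * 187.4 * 115.2 / 1e6 = 211.7830 MW
eta = 188.5 / 211.7830 = 0.8901


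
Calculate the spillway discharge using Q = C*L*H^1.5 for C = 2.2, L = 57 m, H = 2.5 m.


Q = 2.2 * 57 * 2.5^1.5 = 495.6870 m^3/s


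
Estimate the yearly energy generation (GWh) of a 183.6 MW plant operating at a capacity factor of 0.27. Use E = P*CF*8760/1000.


E = 183.6 * 0.27 * 8760 / 1000 = 434.2507 GWh


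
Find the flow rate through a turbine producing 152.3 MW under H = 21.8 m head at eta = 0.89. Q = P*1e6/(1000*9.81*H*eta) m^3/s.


Q = 152.3 * 1e6 / (1000 * 9.81 * 21.8 * 0.89) = 800.1739 m^3/s


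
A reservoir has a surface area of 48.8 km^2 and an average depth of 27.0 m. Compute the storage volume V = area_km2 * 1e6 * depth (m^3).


V = 48.8 * 1e6 * 27.0 = 1.3176e+09 m^3


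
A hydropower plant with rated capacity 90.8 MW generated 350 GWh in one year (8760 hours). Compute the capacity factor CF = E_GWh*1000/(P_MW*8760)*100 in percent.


CF = 350 * 1000 / (90.8 * 8760) * 100 = 44.0026 %


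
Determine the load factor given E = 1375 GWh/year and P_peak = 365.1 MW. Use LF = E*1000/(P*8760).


LF = 1375 * 1000 / (365.1 * 8760) = 0.4299


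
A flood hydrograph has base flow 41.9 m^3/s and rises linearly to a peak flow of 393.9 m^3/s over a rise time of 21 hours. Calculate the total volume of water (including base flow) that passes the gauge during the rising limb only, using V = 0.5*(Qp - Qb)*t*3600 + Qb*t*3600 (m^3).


V = 0.5*(393.9 - 41.9)*21*3600 + 41.9*21*3600 = 1.6473e+07 m^3


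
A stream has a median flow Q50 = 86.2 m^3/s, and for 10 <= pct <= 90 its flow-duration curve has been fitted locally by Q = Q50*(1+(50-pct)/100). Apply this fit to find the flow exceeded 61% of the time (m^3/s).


Q = 86.2 * (1 + (50 - 61)/100) = 76.7180 m^3/s


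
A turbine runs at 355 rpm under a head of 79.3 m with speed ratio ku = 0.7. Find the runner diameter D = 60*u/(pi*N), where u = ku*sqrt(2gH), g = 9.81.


u = 0.7 * sqrt(2*9.81*79.3) = 27.6111 m/s
D = 60 * 27.6111 / (pi * 355) = 1.4854 m


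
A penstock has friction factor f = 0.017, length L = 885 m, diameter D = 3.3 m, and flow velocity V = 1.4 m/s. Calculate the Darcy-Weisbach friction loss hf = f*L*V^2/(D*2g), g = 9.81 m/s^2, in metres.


hf = 0.017 * 885 * 1.4^2 / (3.3 * 2 * 9.81) = 0.4554 m


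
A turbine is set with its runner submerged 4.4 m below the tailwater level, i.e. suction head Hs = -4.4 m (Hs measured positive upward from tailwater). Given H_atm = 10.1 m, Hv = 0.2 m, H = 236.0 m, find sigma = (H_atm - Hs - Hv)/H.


sigma = (10.1 - (-4.4) - 0.2) / 236.0 = 0.0606


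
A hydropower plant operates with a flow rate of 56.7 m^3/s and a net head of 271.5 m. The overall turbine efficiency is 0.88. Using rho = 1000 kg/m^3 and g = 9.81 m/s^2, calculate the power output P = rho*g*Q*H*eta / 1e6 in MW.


P = 1000 * 9.81 * 56.7 * 271.5 * 0.88 / 1e6 = 132.8938 MW


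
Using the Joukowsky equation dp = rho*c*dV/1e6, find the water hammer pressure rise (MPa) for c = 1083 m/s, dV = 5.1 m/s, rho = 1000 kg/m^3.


dp = 1000 * 1083 * 5.1 / 1e6 = 5.5233 MPa


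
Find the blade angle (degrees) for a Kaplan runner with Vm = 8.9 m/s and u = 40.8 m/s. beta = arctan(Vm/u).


beta = arctan(8.9 / 40.8) = 12.3056 degrees


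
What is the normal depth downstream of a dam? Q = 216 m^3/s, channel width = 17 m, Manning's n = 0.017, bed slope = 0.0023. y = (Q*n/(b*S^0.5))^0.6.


y = (216 * 0.017 / (17 * 0.0023^0.5))^0.6 = 2.4669 m


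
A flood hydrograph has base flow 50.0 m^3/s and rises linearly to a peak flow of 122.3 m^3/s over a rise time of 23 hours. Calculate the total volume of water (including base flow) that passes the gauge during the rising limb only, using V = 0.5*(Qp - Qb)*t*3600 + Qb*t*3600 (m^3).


V = 0.5*(122.3 - 50.0)*23*3600 + 50.0*23*3600 = 7.1332e+06 m^3


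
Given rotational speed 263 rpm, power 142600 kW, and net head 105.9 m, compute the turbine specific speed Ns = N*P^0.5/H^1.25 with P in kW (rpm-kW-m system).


Ns = 263 * 142600^0.5 / 105.9^1.25 = 292.3449


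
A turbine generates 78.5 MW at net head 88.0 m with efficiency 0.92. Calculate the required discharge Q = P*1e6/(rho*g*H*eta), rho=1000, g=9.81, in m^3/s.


Q = 78.5 * 1e6 / (1000 * 9.81 * 88.0 * 0.92) = 98.8394 m^3/s


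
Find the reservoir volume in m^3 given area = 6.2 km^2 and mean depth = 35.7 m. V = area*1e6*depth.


V = 6.2 * 1e6 * 35.7 = 2.2134e+08 m^3


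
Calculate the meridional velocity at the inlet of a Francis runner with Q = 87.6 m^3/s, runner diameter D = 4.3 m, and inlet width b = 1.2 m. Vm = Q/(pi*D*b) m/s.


Vm = 87.6 / (pi * 4.3 * 1.2) = 5.4039 m/s


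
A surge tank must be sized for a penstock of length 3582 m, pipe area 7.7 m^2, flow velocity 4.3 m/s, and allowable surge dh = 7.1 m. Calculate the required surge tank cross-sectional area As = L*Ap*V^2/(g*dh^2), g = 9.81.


As = 3582 * 7.7 * 4.3^2 / (9.81 * 7.1^2) = 1031.2584 m^2


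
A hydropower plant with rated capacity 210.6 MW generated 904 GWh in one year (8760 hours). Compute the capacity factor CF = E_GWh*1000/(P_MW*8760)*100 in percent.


CF = 904 * 1000 / (210.6 * 8760) * 100 = 49.0011 %


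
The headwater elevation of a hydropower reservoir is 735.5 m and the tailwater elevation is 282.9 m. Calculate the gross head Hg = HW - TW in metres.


Hg = 735.5 - 282.9 = 452.6000 m


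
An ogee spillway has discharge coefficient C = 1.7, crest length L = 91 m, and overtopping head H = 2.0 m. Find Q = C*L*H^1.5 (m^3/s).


Q = 1.7 * 91 * 2.0^1.5 = 437.5577 m^3/s


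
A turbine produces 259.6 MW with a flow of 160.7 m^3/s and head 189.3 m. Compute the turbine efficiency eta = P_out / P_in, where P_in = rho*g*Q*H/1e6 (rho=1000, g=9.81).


P_in = 1000 * 9.81 * 160.7 * 189.3 / 1e6 = 298.4252 MW
eta = 259.6 / 298.4252 = 0.8699


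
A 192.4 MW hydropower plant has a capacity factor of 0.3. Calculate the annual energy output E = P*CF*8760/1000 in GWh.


E = 192.4 * 0.3 * 8760 / 1000 = 505.6272 GWh


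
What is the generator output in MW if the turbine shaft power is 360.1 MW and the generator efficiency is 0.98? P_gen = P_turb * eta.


P_gen = 360.1 * 0.98 = 352.8980 MW


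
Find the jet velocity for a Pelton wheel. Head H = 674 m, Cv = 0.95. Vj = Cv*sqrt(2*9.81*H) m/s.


Vj = 0.95 * sqrt(2*9.81*674) = 109.2454 m/s


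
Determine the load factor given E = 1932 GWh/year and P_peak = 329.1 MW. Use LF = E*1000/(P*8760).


LF = 1932 * 1000 / (329.1 * 8760) = 0.6702


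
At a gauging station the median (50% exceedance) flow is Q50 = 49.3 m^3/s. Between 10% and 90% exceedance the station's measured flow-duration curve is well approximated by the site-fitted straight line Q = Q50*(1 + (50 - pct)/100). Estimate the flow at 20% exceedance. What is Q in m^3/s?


Q = 49.3 * (1 + (50 - 20)/100) = 64.0900 m^3/s


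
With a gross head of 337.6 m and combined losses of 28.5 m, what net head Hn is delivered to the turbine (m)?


Hn = 337.6 - 28.5 = 309.1000 m
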